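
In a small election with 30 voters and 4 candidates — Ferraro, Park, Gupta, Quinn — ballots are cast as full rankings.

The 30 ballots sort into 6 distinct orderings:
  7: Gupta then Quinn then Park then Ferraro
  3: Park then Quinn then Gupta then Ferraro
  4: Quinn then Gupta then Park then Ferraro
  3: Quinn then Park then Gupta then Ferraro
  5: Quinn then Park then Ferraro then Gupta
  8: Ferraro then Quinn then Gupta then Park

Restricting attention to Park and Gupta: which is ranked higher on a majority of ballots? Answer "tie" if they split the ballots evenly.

Gupta

Ballots ranking Park above Gupta: 3 + 3 + 5 = 11.
Ballots ranking Gupta above Park: 30 − 11 = 19.
Gupta wins the head-to-head 19–11.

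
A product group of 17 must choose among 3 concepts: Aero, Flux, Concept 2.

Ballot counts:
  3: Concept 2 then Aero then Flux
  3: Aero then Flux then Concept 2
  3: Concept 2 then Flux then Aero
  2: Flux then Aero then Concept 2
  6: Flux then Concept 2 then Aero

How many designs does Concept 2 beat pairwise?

1

Concept 2 against each rival (17 engineers):
Concept 2 vs Aero: Concept 2 wins 12–5.
Concept 2 vs Flux: Flux, 11–6.
Concept 2 beats Aero; loses to Flux — 1 pairwise win.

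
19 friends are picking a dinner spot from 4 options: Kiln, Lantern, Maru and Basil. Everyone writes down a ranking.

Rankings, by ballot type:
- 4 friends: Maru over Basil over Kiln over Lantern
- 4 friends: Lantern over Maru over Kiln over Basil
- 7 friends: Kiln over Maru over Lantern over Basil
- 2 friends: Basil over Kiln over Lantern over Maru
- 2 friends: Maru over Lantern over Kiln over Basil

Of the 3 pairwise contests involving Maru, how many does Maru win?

3

Maru against each rival (19 friends):
Maru vs Kiln: Maru wins 10–9.
Maru vs Lantern: Maru preferred on 4+7+2 = 13 ballots; Maru wins 13–6.
Maru vs Basil: 4+4+7+2 = 17 for Maru, 2 for Basil — Maru by 17–2.
Maru beats Kiln, Lantern, Basil — 3 pairwise wins.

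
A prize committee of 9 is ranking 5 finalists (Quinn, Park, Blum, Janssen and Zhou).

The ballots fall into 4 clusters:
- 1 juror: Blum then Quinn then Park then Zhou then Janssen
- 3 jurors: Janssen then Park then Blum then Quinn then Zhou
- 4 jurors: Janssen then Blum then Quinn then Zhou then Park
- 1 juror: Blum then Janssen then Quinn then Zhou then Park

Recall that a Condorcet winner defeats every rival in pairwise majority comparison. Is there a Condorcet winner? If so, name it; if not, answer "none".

Check each pair by majority over 9 ballots:
Quinn vs Park: 6 to 3, Quinn.
Quinn vs Blum: 0 to 9, Blum.
Quinn vs Janssen: Quinn preferred on 1 ballot; Janssen wins 8–1.
Quinn vs Zhou: Quinn is ranked higher on 1+3+4+1 = 9 ballots, Zhou on 0. Quinn wins 9–0.
Park vs Blum: 3 to 6, Blum.
Park vs Janssen: Park preferred on 1 ballot; Janssen wins 8–1.
Park vs Zhou: Park preferred on 1+3 = 4 ballots; Zhou wins 5–4.
Blum vs Janssen: Blum is ranked higher on 1+1 = 2 ballots, Janssen on 7. Janssen wins 7–2.
Blum vs Zhou: 9 to 0, Blum.
Janssen vs Zhou: Janssen preferred on 3+4+1 = 8 ballots; Janssen wins 8–1.
Only Janssen has no losses; Janssen is the Condorcet winner.

Janssen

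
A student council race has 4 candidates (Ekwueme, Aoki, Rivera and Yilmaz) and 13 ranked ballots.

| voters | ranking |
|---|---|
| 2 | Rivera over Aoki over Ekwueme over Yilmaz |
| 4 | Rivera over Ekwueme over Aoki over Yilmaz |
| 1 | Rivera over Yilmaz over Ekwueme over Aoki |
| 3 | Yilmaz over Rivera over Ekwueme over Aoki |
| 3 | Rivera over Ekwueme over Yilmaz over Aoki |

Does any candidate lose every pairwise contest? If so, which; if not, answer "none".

Pairwise majorities:
Ekwueme vs Aoki: Ekwueme preferred on 4+1+3+3 = 11 ballots; Ekwueme wins 11–2.
Ekwueme vs Rivera: 0 for Ekwueme, 13 for Rivera — Rivera by 13–0.
Ekwueme vs Yilmaz: Ekwueme, 9–4.
Aoki–Rivera: Rivera 13–0.
Aoki vs Yilmaz: Aoki is ranked higher on 2+4 = 6 ballots, Yilmaz on 7. Yilmaz wins 7–6.
Rivera vs Yilmaz: 10 to 3, Rivera.
Only Aoki has no wins; Aoki is the Condorcet loser.

Aoki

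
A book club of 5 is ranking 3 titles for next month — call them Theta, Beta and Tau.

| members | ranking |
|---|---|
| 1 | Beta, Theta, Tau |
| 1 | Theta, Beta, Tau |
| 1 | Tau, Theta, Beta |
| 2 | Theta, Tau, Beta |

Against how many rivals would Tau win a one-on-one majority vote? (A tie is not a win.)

1

Tau against each rival (5 members):
Tau vs Theta: Theta wins 4–1.
Tau vs Beta: Tau, 3–2.
Tau beats Beta; loses to Theta — 1 pairwise win.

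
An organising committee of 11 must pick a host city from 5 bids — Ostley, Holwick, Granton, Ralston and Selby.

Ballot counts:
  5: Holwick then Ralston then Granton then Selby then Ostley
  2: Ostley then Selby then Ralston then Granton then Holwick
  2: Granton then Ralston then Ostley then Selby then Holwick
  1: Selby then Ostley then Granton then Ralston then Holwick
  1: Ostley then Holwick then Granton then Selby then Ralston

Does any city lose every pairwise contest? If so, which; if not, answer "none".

none

Pairwise majorities:
Ostley vs Holwick: Ostley wins 6–5.
Ostley vs Granton: Ostley preferred on 2+1+1 = 4 ballots; Granton wins 7–4.
Ostley vs Ralston: Ostley preferred on 2+1+1 = 4 ballots; Ralston wins 7–4.
Ostley vs Selby: 2+2+1 = 5 for Ostley, 6 for Selby — Selby by 6–5.
Holwick–Granton: Holwick 6–5.
Holwick vs Ralston: Holwick is ranked higher on 5+1 = 6 ballots, Ralston on 5. Holwick wins 6–5.
Holwick vs Selby: 6 to 5, Holwick.
Granton vs Ralston: Ralston wins 7–4.
Granton vs Selby: Granton preferred on 5+2+1 = 8 ballots; Granton wins 8–3.
Ralston vs Selby: Ralston, 7–4.
No city is winless: Ostley beats Holwick; Holwick beats Granton; Granton beats Ostley; Ralston beats Ostley; Selby beats Ostley. There is no Condorcet loser.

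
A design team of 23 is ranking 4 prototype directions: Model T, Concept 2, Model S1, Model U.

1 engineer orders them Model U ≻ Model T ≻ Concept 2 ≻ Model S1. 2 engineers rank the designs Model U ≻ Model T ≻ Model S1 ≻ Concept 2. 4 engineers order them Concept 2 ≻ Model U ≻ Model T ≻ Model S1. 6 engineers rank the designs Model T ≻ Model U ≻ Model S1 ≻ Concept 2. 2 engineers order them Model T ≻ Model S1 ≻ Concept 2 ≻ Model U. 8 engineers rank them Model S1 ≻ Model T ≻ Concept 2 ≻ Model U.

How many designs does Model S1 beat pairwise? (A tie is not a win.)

Model S1 against each rival (23 engineers):
Model S1 vs Model T: 8 to 15, Model T.
Model S1 vs Concept 2: 2+6+2+8 = 18 for Model S1, 5 for Concept 2 — Model S1 by 18–5.
Model S1 vs Model U: Model U, 13–10.
Model S1 beats Concept 2; loses to Model T, Model U — 1 pairwise win.

1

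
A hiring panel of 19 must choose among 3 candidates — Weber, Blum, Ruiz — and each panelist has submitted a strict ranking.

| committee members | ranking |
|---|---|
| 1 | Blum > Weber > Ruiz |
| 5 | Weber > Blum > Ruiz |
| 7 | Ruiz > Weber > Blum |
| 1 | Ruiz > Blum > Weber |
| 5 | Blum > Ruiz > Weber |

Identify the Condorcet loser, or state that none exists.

none

Pairwise majorities:
Weber–Blum: Weber 12–7.
Weber vs Ruiz: Weber preferred on 1+5 = 6 ballots; Ruiz wins 13–6.
Blum vs Ruiz: Blum, 11–8.
No candidate is winless: Weber beats Blum; Blum beats Ruiz; Ruiz beats Weber. There is no Condorcet loser.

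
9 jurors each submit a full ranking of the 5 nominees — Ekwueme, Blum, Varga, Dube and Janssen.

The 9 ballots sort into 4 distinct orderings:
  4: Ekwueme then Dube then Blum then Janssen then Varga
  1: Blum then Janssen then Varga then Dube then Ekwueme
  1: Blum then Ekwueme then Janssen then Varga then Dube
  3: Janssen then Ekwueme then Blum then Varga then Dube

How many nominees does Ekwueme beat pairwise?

4

Ekwueme against each rival (9 jurors):
Ekwueme vs Blum: Ekwueme, 7–2.
Ekwueme–Varga: Ekwueme 8–1.
Ekwueme vs Dube: Ekwueme wins 8–1.
Ekwueme vs Janssen: Ekwueme wins 5–4.
Ekwueme beats Blum, Varga, Dube, Janssen — 4 pairwise wins.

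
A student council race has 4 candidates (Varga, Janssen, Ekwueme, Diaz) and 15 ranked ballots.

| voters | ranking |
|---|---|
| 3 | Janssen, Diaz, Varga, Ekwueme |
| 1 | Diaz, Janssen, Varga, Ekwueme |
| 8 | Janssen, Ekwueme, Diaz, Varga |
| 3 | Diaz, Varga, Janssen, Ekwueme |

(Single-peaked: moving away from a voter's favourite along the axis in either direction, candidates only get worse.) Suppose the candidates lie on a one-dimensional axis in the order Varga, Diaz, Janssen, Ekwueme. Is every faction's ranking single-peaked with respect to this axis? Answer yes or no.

yes

Axis positions: Varga=1, Diaz=2, Janssen=3, Ekwueme=4.
Faction 1 (peak Janssen at position 3): ranking walks positions 3-2-1-4, expanding outward from the peak — single-peaked.
Faction 2 (peak Diaz at position 2): ranking walks positions 2-3-1-4, expanding outward from the peak — single-peaked.
Faction 3 (peak Janssen at position 3): ranking walks positions 3-4-2-1, expanding outward from the peak — single-peaked.
Faction 4 (peak Diaz at position 2): ranking walks positions 2-1-3-4, expanding outward from the peak — single-peaked.
Every ranking is single-peaked on this axis.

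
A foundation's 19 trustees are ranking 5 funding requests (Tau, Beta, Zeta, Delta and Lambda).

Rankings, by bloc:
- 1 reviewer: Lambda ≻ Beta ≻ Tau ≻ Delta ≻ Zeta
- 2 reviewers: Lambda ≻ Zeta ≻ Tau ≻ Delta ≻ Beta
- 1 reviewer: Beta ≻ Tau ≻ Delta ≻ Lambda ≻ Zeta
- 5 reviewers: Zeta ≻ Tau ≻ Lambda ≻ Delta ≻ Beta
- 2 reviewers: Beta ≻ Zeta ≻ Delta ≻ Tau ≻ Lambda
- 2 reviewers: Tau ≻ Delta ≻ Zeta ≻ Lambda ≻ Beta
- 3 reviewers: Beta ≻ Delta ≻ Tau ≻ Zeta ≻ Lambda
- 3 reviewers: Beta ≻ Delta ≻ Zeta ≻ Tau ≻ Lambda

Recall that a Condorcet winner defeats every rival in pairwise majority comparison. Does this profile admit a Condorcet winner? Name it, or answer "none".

Head-to-head results (19 reviewers):
Tau–Beta: Beta 10–9.
Tau vs Zeta: Zeta wins 12–7.
Tau vs Delta: Tau, 11–8.
Tau vs Lambda: Tau, 16–3.
Beta vs Zeta: Beta wins 10–9.
Beta vs Delta: Beta wins 10–9.
Beta vs Lambda: Lambda, 10–9.
Zeta–Delta: Delta 10–9.
Zeta–Lambda: Zeta 15–4.
Delta vs Lambda: Delta, 11–8.
Each project drops at least one matchup (Tau loses to Beta; Beta loses to Lambda; Zeta loses to Beta; Delta loses to Tau; Lambda loses to Tau); the cycle Tau beats Delta beats Zeta beats Tau rules out a Condorcet winner.

none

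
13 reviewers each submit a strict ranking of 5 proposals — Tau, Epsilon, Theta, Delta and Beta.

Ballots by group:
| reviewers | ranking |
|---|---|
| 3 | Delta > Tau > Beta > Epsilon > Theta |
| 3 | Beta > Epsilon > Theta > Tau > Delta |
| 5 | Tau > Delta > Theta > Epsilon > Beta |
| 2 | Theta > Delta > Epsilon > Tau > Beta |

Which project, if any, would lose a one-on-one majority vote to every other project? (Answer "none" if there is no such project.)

Beta

Pairwise majorities:
Tau–Epsilon: Tau 8–5.
Tau vs Theta: 8 to 5, Tau.
Tau vs Delta: Tau is ranked higher on 3+5 = 8 ballots, Delta on 5. Tau wins 8–5.
Tau vs Beta: Tau is ranked higher on 3+5+2 = 10 ballots, Beta on 3. Tau wins 10–3.
Epsilon vs Theta: Epsilon preferred on 3+3 = 6 ballots; Theta wins 7–6.
Epsilon vs Delta: Delta, 10–3.
Epsilon vs Beta: Epsilon, 7–6.
Theta vs Delta: 3+2 = 5 for Theta, 8 for Delta — Delta by 8–5.
Theta–Beta: Theta 7–6.
Delta vs Beta: Delta, 10–3.
Only Beta has no wins; Beta is the Condorcet loser.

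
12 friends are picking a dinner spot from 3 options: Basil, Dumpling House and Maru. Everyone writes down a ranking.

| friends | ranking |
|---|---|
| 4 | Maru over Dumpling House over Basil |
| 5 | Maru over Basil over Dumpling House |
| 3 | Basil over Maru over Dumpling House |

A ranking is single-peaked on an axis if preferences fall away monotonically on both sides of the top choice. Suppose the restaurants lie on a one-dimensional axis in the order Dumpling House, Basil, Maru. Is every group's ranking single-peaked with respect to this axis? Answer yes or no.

no

Axis positions: Dumpling House=1, Basil=2, Maru=3.
Group 1: ranking walks positions 3-1-2; Dumpling House is ranked above Basil even though Basil lies between Dumpling House and the peak Maru on the axis — preferences dip and rise again. Not single-peaked.
Group 2 (peak Maru at position 3): ranking walks positions 3-2-1, expanding outward from the peak — single-peaked.
Group 3 (peak Basil at position 2): ranking walks positions 2-3-1, expanding outward from the peak — single-peaked.
Group 1 violates single-peakedness, so the profile is not single-peaked on this axis.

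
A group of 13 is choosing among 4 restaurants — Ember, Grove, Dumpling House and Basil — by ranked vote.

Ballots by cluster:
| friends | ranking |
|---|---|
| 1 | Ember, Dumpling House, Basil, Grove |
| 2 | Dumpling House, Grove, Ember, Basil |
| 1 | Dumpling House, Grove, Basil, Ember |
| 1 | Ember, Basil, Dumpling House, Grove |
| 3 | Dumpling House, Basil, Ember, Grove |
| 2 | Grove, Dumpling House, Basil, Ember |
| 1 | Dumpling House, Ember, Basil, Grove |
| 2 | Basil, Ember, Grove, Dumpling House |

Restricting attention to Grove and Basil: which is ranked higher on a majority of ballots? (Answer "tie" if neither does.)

Basil

Ballots ranking Grove above Basil: 2 + 1 + 2 = 5.
Ballots ranking Basil above Grove: 13 − 5 = 8.
Basil wins the head-to-head 8–5.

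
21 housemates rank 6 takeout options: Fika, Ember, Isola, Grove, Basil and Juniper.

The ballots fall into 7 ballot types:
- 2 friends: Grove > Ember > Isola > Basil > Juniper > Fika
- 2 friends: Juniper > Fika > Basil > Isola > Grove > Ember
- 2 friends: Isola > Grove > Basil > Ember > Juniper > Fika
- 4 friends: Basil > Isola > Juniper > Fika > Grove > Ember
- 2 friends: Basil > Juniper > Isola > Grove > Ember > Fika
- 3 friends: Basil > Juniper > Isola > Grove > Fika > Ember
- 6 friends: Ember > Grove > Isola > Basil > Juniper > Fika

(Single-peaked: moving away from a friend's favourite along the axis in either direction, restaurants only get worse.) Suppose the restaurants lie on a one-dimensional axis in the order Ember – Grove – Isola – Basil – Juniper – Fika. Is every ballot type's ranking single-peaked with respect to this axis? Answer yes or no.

Axis positions: Ember=1, Grove=2, Isola=3, Basil=4, Juniper=5, Fika=6.
Ballot type 1 (peak Grove at position 2): ranking walks positions 2-1-3-4-5-6, expanding outward from the peak — single-peaked.
Ballot type 2 (peak Juniper at position 5): ranking walks positions 5-6-4-3-2-1, expanding outward from the peak — single-peaked.
Ballot type 3 (peak Isola at position 3): ranking walks positions 3-2-4-1-5-6, expanding outward from the peak — single-peaked.
Ballot type 4 (peak Basil at position 4): ranking walks positions 4-3-5-6-2-1, expanding outward from the peak — single-peaked.
Ballot type 5 (peak Basil at position 4): ranking walks positions 4-5-3-2-1-6, expanding outward from the peak — single-peaked.
Ballot type 6 (peak Basil at position 4): ranking walks positions 4-5-3-2-6-1, expanding outward from the peak — single-peaked.
Ballot type 7 (peak Ember at position 1): ranking walks positions 1-2-3-4-5-6, expanding outward from the peak — single-peaked.
Every ranking is single-peaked on this axis.

yes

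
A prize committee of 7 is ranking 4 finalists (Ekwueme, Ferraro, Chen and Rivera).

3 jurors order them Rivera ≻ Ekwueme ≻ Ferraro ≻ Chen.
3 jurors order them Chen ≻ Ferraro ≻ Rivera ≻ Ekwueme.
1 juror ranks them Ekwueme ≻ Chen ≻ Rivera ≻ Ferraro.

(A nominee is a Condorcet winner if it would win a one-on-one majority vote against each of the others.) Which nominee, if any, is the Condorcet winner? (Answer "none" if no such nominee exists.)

none

Check each pair by majority over 7 ballots:
Ekwueme vs Ferraro: Ekwueme wins 4–3.
Ekwueme–Chen: Ekwueme 4–3.
Ekwueme–Rivera: Rivera 6–1.
Ferraro vs Chen: Ferraro is ranked higher on 3 ballots, Chen on 4. Chen wins 4–3.
Ferraro–Rivera: Rivera 4–3.
Chen–Rivera: Chen 4–3.
Each nominee drops at least one matchup (Ekwueme loses to Rivera; Ferraro loses to Ekwueme; Chen loses to Ekwueme; Rivera loses to Chen); the cycle Ekwueme beats Chen beats Rivera beats Ekwueme rules out a Condorcet winner.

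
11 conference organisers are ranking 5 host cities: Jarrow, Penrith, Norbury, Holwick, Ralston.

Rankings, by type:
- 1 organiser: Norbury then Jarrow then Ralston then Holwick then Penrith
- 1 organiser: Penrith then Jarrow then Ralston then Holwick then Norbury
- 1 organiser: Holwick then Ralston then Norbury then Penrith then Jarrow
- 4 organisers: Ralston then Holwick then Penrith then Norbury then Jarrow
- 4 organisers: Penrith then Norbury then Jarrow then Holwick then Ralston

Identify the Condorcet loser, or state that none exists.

Head-to-head results (11 organisers):
Jarrow vs Penrith: Penrith, 10–1.
Jarrow–Norbury: Norbury 10–1.
Jarrow–Holwick: Jarrow 6–5.
Jarrow vs Ralston: Jarrow wins 6–5.
Penrith vs Norbury: Penrith is ranked higher on 1+4+4 = 9 ballots, Norbury on 2. Penrith wins 9–2.
Penrith vs Holwick: Holwick wins 6–5.
Penrith vs Ralston: Ralston, 6–5.
Norbury vs Holwick: 1+4 = 5 for Norbury, 6 for Holwick — Holwick by 6–5.
Norbury vs Ralston: 5 to 6, Ralston.
Holwick vs Ralston: 5 to 6, Ralston.
Each city has at least one pairwise win (Jarrow beats Holwick; Penrith beats Jarrow; Norbury beats Jarrow; Holwick beats Penrith; Ralston beats Penrith) — no Condorcet loser.

none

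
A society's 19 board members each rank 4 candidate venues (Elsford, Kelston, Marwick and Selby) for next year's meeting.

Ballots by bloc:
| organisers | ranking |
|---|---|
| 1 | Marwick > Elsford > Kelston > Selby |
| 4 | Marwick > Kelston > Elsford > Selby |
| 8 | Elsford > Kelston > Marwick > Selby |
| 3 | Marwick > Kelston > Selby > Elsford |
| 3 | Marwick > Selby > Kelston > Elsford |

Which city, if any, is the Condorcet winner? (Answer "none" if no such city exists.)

Marwick

Head-to-head results (19 organisers):
Elsford vs Kelston: Kelston, 10–9.
Elsford vs Marwick: Marwick, 11–8.
Elsford–Selby: Elsford 13–6.
Kelston vs Marwick: Kelston preferred on 8 ballots; Marwick wins 11–8.
Kelston–Selby: Kelston 16–3.
Marwick vs Selby: Marwick, 19–0.
Marwick defeats every rival head-to-head and is the Condorcet winner.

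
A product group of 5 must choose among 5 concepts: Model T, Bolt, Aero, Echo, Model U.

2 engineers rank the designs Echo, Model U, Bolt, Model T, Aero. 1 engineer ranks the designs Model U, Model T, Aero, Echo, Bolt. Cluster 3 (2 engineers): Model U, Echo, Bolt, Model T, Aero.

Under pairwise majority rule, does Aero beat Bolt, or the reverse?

Bolt

Ballots ranking Aero above Bolt: 1.
Ballots ranking Bolt above Aero: 5 − 1 = 4.
Bolt wins the head-to-head 4–1.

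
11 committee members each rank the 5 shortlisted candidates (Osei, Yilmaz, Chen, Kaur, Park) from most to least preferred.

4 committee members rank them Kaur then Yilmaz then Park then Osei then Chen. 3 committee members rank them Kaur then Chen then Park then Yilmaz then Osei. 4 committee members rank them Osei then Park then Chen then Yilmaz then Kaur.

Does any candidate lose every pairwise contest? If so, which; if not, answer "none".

none

Head-to-head results (11 committee members):
Osei vs Yilmaz: 4 to 7, Yilmaz.
Osei vs Chen: Osei wins 8–3.
Osei vs Kaur: Kaur wins 7–4.
Osei vs Park: Park wins 7–4.
Yilmaz vs Chen: 4 to 7, Chen.
Yilmaz vs Kaur: Kaur wins 7–4.
Yilmaz vs Park: 4 for Yilmaz, 7 for Park — Park by 7–4.
Chen vs Kaur: Chen is ranked higher on 4 ballots, Kaur on 7. Kaur wins 7–4.
Chen vs Park: 3 for Chen, 8 for Park — Park by 8–3.
Kaur vs Park: 4+3 = 7 for Kaur, 4 for Park — Kaur by 7–4.
Every candidate wins at least one matchup (Osei beats Chen; Yilmaz beats Osei; Chen beats Yilmaz; Kaur beats Osei; Park beats Osei), so there is no Condorcet loser.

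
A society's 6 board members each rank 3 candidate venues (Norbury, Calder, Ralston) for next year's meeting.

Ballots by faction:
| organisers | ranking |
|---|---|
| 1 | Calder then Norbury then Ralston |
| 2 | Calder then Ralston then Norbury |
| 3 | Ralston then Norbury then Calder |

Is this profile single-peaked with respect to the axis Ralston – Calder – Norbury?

Axis positions: Ralston=1, Calder=2, Norbury=3.
Faction 1 (peak Calder at position 2): ranking walks positions 2-3-1, expanding outward from the peak — single-peaked.
Faction 2 (peak Calder at position 2): ranking walks positions 2-1-3, expanding outward from the peak — single-peaked.
Faction 3: ranking walks positions 1-3-2; Norbury is ranked above Calder even though Calder lies between Norbury and the peak Ralston on the axis — preferences dip and rise again. Not single-peaked.
Faction 3 violates single-peakedness, so the profile is not single-peaked on this axis.

no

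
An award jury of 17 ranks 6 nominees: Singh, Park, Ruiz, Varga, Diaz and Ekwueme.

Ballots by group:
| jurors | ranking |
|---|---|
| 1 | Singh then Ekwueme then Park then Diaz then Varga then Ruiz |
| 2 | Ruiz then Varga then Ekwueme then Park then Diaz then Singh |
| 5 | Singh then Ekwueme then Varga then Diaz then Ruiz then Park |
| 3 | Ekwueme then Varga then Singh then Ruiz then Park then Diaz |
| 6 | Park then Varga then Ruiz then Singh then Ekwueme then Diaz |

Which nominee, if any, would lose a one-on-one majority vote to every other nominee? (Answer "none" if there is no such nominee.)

Pairwise majorities:
Singh vs Park: Singh, 9–8.
Singh vs Ruiz: Singh preferred on 1+5+3 = 9 ballots; Singh wins 9–8.
Singh vs Varga: Singh preferred on 1+5 = 6 ballots; Varga wins 11–6.
Singh–Diaz: Singh 15–2.
Singh–Ekwueme: Singh 12–5.
Park vs Ruiz: Park is ranked higher on 1+6 = 7 ballots, Ruiz on 10. Ruiz wins 10–7.
Park vs Varga: 1+6 = 7 for Park, 10 for Varga — Varga by 10–7.
Park vs Diaz: Park wins 12–5.
Park vs Ekwueme: 6 to 11, Ekwueme.
Ruiz–Varga: Varga 15–2.
Ruiz–Diaz: Ruiz 11–6.
Ruiz vs Ekwueme: Ekwueme wins 9–8.
Varga vs Diaz: 16 to 1, Varga.
Varga vs Ekwueme: Ekwueme wins 9–8.
Diaz vs Ekwueme: Diaz is ranked higher on 0 ballots, Ekwueme on 17. Ekwueme wins 17–0.
Diaz is beaten in every head-to-head and is the Condorcet loser.

Diaz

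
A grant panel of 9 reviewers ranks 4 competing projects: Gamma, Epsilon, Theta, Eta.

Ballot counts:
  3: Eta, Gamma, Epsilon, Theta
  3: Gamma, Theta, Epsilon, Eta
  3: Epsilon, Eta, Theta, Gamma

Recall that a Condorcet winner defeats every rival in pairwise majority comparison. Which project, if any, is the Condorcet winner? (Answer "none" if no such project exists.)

none

Head-to-head results (9 reviewers):
Gamma vs Epsilon: 3+3 = 6 for Gamma, 3 for Epsilon — Gamma by 6–3.
Gamma vs Theta: Gamma is ranked higher on 3+3 = 6 ballots, Theta on 3. Gamma wins 6–3.
Gamma vs Eta: Gamma preferred on 3 ballots; Eta wins 6–3.
Epsilon vs Theta: 6 to 3, Epsilon.
Epsilon vs Eta: 3+3 = 6 for Epsilon, 3 for Eta — Epsilon by 6–3.
Theta vs Eta: Theta is ranked higher on 3 ballots, Eta on 6. Eta wins 6–3.
No project is unbeaten: Gamma loses to Eta; Epsilon loses to Gamma; Theta loses to Gamma; Eta loses to Epsilon. In particular Gamma > Epsilon > Eta > Gamma is a majority cycle — no Condorcet winner exists.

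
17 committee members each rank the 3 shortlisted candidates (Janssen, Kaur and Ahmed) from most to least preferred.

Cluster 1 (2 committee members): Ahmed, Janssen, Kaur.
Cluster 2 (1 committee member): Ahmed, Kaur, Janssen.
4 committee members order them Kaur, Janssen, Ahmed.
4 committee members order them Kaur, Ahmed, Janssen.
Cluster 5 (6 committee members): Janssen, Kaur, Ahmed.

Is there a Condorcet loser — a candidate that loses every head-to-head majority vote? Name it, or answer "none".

Head-to-head results (17 committee members):
Janssen vs Kaur: Janssen is ranked higher on 2+6 = 8 ballots, Kaur on 9. Kaur wins 9–8.
Janssen–Ahmed: Janssen 10–7.
Kaur vs Ahmed: Kaur is ranked higher on 4+4+6 = 14 ballots, Ahmed on 3. Kaur wins 14–3.
Only Ahmed has no wins; Ahmed is the Condorcet loser.

Ahmed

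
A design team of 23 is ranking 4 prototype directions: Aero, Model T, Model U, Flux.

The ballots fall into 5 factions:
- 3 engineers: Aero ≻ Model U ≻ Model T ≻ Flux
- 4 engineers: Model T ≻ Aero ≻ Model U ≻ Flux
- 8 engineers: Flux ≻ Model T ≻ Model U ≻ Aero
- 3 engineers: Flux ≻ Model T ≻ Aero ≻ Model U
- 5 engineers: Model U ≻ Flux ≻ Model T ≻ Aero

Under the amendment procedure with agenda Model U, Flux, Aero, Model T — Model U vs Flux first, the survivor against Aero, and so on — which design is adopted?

Round 1: Model U vs Flux — 12–11, Model U advances.
Round 2: Model U vs Aero — 13–10, Model U advances.
Round 3: Model U vs Model T — 8–15, Model T advances.
The agenda winner is Model T.

Model T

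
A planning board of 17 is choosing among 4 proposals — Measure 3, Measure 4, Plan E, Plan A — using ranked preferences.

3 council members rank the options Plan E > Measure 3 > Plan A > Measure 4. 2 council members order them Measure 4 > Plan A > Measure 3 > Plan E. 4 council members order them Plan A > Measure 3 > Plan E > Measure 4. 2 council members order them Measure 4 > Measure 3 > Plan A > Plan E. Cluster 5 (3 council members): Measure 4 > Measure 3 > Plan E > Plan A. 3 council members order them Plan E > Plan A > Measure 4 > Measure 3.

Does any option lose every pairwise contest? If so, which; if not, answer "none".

none

Pairwise majorities:
Measure 3 vs Measure 4: Measure 3 is ranked higher on 3+4 = 7 ballots, Measure 4 on 10. Measure 4 wins 10–7.
Measure 3–Plan E: Measure 3 11–6.
Measure 3 vs Plan A: Plan A, 9–8.
Measure 4 vs Plan E: Measure 4 preferred on 2+2+3 = 7 ballots; Plan E wins 10–7.
Measure 4 vs Plan A: Plan A, 10–7.
Plan E vs Plan A: Plan E preferred on 3+3+3 = 9 ballots; Plan E wins 9–8.
Each option has at least one pairwise win (Measure 3 beats Plan E; Measure 4 beats Measure 3; Plan E beats Measure 4; Plan A beats Measure 3) — no Condorcet loser.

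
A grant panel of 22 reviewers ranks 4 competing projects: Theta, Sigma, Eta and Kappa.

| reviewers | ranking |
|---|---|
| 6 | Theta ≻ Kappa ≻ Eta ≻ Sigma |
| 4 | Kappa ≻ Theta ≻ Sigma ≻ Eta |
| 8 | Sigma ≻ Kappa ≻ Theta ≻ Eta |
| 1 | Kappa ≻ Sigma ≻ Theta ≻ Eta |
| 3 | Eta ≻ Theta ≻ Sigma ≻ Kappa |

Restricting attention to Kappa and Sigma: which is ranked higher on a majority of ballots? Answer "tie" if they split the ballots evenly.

tie

Ballots ranking Kappa above Sigma: 6 + 4 + 1 = 11.
Ballots ranking Sigma above Kappa: 22 − 11 = 11.
11–11: the pair ties.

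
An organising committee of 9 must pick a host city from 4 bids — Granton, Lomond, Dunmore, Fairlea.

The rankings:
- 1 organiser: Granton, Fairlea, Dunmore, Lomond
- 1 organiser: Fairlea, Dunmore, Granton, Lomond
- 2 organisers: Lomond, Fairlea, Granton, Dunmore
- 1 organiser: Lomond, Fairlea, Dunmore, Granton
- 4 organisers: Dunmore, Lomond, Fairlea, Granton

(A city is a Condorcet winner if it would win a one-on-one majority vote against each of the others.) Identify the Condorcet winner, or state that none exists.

Head-to-head results (9 organisers):
Granton vs Lomond: 2 to 7, Lomond.
Granton vs Dunmore: 3 to 6, Dunmore.
Granton vs Fairlea: 1 for Granton, 8 for Fairlea — Fairlea by 8–1.
Lomond vs Dunmore: Lomond preferred on 2+1 = 3 ballots; Dunmore wins 6–3.
Lomond vs Fairlea: 2+1+4 = 7 for Lomond, 2 for Fairlea — Lomond by 7–2.
Dunmore vs Fairlea: 4 to 5, Fairlea.
Every city loses at least once (Granton loses to Lomond; Lomond loses to Dunmore; Dunmore loses to Fairlea; Fairlea loses to Lomond). The majority relation contains the cycle Lomond > Fairlea > Dunmore > Lomond, so there is no Condorcet winner.

none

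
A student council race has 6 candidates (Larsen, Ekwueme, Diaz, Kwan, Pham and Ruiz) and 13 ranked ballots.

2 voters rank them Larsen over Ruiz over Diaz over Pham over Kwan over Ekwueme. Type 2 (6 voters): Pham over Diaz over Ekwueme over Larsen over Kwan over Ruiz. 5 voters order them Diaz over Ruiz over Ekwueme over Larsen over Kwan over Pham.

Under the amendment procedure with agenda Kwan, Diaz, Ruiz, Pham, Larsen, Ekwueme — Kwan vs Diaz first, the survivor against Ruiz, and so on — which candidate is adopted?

Round 1: Kwan vs Diaz — 0–13, Diaz advances.
Round 2: Diaz vs Ruiz — 11–2, Diaz advances.
Round 3: Diaz vs Pham — 7–6, Diaz advances.
Round 4: Diaz vs Larsen — 11–2, Diaz advances.
Round 5: Diaz vs Ekwueme — 13–0, Diaz advances.
Diaz survives the agenda.

Diaz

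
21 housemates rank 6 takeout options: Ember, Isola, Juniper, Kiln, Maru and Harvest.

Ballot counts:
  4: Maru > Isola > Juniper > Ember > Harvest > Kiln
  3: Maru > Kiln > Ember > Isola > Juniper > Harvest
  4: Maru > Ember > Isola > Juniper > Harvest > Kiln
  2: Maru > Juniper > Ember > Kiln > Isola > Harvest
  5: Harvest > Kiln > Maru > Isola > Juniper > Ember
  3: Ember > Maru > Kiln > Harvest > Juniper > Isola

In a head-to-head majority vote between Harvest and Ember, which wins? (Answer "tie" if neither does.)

Ballots ranking Harvest above Ember: 5.
Ballots ranking Ember above Harvest: 21 − 5 = 16.
Ember wins the head-to-head 16–5.

Ember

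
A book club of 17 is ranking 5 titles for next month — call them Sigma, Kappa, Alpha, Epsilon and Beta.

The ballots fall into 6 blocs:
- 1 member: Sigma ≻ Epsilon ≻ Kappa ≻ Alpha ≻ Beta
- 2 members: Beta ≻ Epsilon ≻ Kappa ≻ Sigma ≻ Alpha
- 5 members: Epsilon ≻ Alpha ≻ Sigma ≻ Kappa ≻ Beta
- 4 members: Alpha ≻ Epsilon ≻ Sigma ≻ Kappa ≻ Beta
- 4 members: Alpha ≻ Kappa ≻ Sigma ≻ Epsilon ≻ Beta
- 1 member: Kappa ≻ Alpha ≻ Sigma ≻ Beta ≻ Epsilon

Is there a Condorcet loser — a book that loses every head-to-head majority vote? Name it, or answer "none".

Beta

Pairwise majorities:
Sigma vs Kappa: Sigma preferred on 1+5+4 = 10 ballots; Sigma wins 10–7.
Sigma vs Alpha: Alpha, 14–3.
Sigma vs Epsilon: Sigma is ranked higher on 1+4+1 = 6 ballots, Epsilon on 11. Epsilon wins 11–6.
Sigma–Beta: Sigma 15–2.
Kappa–Alpha: Alpha 13–4.
Kappa vs Epsilon: Epsilon, 12–5.
Kappa vs Beta: Kappa, 15–2.
Alpha–Epsilon: Alpha 9–8.
Alpha vs Beta: Alpha is ranked higher on 1+5+4+4+1 = 15 ballots, Beta on 2. Alpha wins 15–2.
Epsilon vs Beta: Epsilon, 14–3.
Only Beta has no wins; Beta is the Condorcet loser.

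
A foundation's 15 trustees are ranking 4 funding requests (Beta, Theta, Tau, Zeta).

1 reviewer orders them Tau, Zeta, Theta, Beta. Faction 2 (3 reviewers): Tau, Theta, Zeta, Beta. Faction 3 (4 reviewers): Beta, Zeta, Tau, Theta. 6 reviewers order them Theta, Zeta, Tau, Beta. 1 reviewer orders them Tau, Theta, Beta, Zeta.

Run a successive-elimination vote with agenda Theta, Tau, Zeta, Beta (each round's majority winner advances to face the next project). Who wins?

Zeta

Round 1: Theta vs Tau — 6–9, Tau advances.
Round 2: Tau vs Zeta — 5–10, Zeta advances.
Round 3: Zeta vs Beta — 10–5, Zeta advances.
The agenda winner is Zeta.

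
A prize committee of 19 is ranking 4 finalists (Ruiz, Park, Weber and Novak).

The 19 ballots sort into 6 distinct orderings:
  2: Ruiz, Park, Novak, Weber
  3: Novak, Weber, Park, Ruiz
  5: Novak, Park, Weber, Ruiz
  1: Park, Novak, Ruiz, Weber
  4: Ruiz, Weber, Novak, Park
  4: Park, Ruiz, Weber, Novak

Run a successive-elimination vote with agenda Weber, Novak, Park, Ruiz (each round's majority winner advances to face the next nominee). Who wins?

Round 1: Weber vs Novak — 8–11, Novak advances.
Round 2: Novak vs Park — 12–7, Novak advances.
Round 3: Novak vs Ruiz — 9–10, Ruiz advances.
Ruiz survives the agenda.

Ruiz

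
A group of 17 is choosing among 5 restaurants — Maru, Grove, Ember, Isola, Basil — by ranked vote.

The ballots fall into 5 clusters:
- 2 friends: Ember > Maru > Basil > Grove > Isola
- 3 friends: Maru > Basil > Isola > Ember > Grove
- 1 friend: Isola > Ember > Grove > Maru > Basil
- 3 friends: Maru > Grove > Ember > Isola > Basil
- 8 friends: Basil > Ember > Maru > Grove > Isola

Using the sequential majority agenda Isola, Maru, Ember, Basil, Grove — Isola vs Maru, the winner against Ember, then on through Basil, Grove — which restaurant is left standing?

Round 1: Isola vs Maru — 1–16, Maru advances.
Round 2: Maru vs Ember — 6–11, Ember advances.
Round 3: Ember vs Basil — 6–11, Basil advances.
Round 4: Basil vs Grove — 13–4, Basil advances.
Basil survives the agenda.

Basil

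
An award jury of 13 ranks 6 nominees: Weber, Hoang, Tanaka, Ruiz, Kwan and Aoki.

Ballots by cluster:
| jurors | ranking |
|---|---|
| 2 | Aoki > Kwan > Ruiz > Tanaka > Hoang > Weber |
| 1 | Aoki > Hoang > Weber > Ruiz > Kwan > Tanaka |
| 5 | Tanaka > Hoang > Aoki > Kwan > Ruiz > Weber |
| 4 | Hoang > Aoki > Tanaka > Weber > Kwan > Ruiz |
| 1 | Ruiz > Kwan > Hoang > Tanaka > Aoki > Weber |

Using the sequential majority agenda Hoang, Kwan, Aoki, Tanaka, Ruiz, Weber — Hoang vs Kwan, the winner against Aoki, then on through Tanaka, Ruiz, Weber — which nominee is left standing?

Round 1: Hoang vs Kwan — 10–3, Hoang advances.
Round 2: Hoang vs Aoki — 10–3, Hoang advances.
Round 3: Hoang vs Tanaka — 6–7, Tanaka advances.
Round 4: Tanaka vs Ruiz — 9–4, Tanaka advances.
Round 5: Tanaka vs Weber — 12–1, Tanaka advances.
Tanaka survives the agenda.

Tanaka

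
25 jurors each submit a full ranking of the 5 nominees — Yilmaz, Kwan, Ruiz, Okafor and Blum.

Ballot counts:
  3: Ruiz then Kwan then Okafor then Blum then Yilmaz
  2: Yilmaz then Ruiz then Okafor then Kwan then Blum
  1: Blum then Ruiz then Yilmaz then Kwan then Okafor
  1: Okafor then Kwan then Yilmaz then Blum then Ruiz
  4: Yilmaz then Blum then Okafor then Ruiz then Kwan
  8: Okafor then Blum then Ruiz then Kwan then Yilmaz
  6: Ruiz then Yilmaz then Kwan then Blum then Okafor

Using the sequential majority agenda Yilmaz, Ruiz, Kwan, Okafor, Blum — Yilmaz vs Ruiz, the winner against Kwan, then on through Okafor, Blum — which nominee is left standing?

Okafor

Round 1: Yilmaz vs Ruiz — 7–18, Ruiz advances.
Round 2: Ruiz vs Kwan — 24–1, Ruiz advances.
Round 3: Ruiz vs Okafor — 12–13, Okafor advances.
Round 4: Okafor vs Blum — 14–11, Okafor advances.
The agenda winner is Okafor.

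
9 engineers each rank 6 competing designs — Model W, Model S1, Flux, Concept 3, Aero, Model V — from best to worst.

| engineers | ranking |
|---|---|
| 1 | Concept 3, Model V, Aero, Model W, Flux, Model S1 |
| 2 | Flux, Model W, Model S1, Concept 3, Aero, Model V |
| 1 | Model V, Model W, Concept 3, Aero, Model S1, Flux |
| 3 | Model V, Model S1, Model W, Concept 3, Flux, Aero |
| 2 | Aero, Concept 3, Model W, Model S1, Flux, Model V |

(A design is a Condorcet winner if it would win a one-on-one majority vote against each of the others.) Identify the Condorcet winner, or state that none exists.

none

Head-to-head results (9 engineers):
Model W–Model S1: Model W 6–3.
Model W–Flux: Model W 7–2.
Model W–Concept 3: Model W 6–3.
Model W vs Aero: Model W, 6–3.
Model W vs Model V: Model V wins 5–4.
Model S1 vs Flux: Model S1 wins 6–3.
Model S1 vs Concept 3: Model S1 wins 5–4.
Model S1 vs Aero: Model S1 wins 5–4.
Model S1 vs Model V: Model V wins 5–4.
Flux vs Concept 3: Concept 3, 7–2.
Flux vs Aero: Flux, 5–4.
Flux vs Model V: Model V wins 5–4.
Concept 3 vs Aero: Concept 3, 7–2.
Concept 3 vs Model V: Concept 3 wins 5–4.
Aero–Model V: Model V 5–4.
Each design drops at least one matchup (Model W loses to Model V; Model S1 loses to Model W; Flux loses to Model W; Concept 3 loses to Model W; Aero loses to Model W; Model V loses to Concept 3); the cycle Model W > Concept 3 > Model V > Model W rules out a Condorcet winner.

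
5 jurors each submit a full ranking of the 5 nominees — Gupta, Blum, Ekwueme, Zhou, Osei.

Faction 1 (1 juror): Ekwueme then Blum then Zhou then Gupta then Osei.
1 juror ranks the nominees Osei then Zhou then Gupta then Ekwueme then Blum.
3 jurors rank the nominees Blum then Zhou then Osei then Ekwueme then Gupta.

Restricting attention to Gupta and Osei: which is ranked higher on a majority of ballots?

Ballots ranking Gupta above Osei: 1.
Ballots ranking Osei above Gupta: 5 − 1 = 4.
Osei wins the head-to-head 4–1.

Osei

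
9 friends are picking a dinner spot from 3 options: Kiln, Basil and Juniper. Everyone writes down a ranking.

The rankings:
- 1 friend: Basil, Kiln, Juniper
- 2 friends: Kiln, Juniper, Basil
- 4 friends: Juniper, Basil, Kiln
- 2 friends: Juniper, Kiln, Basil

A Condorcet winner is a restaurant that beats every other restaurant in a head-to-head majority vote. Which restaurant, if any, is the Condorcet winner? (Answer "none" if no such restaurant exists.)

Juniper

Head-to-head results (9 friends):
Kiln vs Basil: Kiln is ranked higher on 2+2 = 4 ballots, Basil on 5. Basil wins 5–4.
Kiln vs Juniper: Kiln is ranked higher on 1+2 = 3 ballots, Juniper on 6. Juniper wins 6–3.
Basil vs Juniper: 1 for Basil, 8 for Juniper — Juniper by 8–1.
Only Juniper has no losses; Juniper is the Condorcet winner.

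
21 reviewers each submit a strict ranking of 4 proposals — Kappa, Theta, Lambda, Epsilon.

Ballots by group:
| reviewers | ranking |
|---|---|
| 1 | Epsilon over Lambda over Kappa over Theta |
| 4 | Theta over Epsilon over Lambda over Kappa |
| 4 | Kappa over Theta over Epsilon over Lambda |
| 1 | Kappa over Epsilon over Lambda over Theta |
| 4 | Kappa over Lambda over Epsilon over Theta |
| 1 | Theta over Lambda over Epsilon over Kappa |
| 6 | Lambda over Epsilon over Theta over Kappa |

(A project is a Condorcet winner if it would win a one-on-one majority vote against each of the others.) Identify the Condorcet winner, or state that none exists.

Head-to-head results (21 reviewers):
Kappa vs Theta: 1+4+1+4 = 10 for Kappa, 11 for Theta — Theta by 11–10.
Kappa vs Lambda: 9 to 12, Lambda.
Kappa vs Epsilon: Kappa is ranked higher on 4+1+4 = 9 ballots, Epsilon on 12. Epsilon wins 12–9.
Theta–Lambda: Lambda 12–9.
Theta–Epsilon: Epsilon 12–9.
Lambda–Epsilon: Lambda 11–10.
Lambda defeats every rival head-to-head and is the Condorcet winner.

Lambda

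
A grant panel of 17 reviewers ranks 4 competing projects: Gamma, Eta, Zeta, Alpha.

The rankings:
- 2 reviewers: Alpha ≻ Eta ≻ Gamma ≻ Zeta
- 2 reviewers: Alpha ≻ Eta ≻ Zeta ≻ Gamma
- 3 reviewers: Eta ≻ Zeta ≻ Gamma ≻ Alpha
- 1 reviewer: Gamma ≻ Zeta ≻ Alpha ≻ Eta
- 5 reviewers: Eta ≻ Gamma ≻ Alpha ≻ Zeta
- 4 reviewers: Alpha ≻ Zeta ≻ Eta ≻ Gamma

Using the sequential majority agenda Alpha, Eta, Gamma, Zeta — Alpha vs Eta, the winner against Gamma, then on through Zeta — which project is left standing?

Zeta

Round 1: Alpha vs Eta — 9–8, Alpha advances.
Round 2: Alpha vs Gamma — 8–9, Gamma advances.
Round 3: Gamma vs Zeta — 8–9, Zeta advances.
The agenda winner is Zeta.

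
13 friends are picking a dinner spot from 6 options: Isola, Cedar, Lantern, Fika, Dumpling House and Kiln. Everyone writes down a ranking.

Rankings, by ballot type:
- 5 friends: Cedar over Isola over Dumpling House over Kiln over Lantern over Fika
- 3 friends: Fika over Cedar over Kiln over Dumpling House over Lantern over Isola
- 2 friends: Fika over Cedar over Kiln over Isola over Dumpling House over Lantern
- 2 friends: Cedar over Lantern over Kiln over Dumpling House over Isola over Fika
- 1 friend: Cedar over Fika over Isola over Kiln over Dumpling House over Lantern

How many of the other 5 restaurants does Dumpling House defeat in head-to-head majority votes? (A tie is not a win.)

2

Dumpling House against each rival (13 friends):
Dumpling House vs Isola: Isola wins 8–5.
Dumpling House–Cedar: Cedar 13–0.
Dumpling House vs Lantern: 11 to 2, Dumpling House.
Dumpling House vs Fika: Dumpling House preferred on 5+2 = 7 ballots; Dumpling House wins 7–6.
Dumpling House vs Kiln: Kiln, 8–5.
Dumpling House beats Lantern, Fika; loses to Isola, Cedar, Kiln — 2 pairwise wins.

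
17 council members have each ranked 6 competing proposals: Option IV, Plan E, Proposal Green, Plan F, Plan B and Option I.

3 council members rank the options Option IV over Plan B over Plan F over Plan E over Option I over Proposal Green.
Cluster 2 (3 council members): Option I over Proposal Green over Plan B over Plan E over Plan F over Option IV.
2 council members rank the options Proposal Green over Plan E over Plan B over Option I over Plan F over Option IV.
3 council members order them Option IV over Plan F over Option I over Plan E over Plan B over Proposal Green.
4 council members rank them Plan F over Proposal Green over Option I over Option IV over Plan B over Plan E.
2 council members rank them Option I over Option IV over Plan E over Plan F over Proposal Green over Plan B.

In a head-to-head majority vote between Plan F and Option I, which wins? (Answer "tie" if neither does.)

Ballots ranking Plan F above Option I: 3 + 3 + 4 = 10.
Ballots ranking Option I above Plan F: 17 − 10 = 7.
Plan F wins the head-to-head 10–7.

Plan F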